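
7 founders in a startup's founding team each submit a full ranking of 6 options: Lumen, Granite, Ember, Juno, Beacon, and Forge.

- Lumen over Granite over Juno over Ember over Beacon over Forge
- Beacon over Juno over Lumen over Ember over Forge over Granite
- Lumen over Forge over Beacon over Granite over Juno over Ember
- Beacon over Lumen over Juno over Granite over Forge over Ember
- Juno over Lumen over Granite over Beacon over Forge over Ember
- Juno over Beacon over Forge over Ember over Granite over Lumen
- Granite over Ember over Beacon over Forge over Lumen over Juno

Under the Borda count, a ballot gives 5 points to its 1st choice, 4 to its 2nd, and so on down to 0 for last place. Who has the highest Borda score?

Borda scores:
  Lumen: 5 + 3 + 5 + 4 + 4 + 0 + 1 = 22
  Granite: 4 + 0 + 2 + 2 + 3 + 1 + 5 = 17
  Ember: 2 + 2 + 0 + 0 + 0 + 2 + 4 = 10
  Juno: 3 + 4 + 1 + 3 + 5 + 5 + 0 = 21
  Beacon: 1 + 5 + 3 + 5 + 2 + 4 + 3 = 23
  Forge: 0 + 1 + 4 + 1 + 1 + 3 + 2 = 12
Beacon has the highest total.

Beacon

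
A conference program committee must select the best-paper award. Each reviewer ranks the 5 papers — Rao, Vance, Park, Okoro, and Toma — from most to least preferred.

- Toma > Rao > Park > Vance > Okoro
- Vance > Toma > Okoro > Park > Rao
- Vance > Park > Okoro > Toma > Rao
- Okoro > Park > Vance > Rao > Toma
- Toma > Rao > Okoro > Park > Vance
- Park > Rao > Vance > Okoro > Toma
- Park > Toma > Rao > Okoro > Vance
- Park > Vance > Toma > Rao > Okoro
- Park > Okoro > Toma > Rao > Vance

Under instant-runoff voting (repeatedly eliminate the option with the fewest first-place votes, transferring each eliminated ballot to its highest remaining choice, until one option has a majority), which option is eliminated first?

Round 1: Park 4, Vance 2, Toma 2, Okoro 1, Rao 0. Rao has the fewest and is eliminated.
Round 2: Park 4, Vance 2, Toma 2, Okoro 1. Okoro has the fewest and is eliminated.
Round 3: Park 5, Vance 2, Toma 2. Park has a majority.

Rao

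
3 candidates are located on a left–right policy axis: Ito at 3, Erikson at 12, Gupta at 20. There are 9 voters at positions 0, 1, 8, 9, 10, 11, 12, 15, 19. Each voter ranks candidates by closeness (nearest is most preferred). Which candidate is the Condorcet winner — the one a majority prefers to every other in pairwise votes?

With single-peaked preferences on a line, the Condorcet winner is the candidate closest to the median voter.
The median voter (position 10) is closest to Erikson at 12.
Check: Erikson vs Ito — voters closer to Erikson: 7 of 9.

Erikson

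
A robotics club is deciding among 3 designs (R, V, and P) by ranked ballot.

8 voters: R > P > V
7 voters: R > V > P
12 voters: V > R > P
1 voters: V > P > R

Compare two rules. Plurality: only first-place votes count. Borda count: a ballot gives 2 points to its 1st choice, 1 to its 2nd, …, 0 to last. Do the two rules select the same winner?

Yes

Plurality first-place counts: R 15, V 13, P 0 → R.
Borda totals: R 42, V 33, P 9 → R.
The two rules agree on R.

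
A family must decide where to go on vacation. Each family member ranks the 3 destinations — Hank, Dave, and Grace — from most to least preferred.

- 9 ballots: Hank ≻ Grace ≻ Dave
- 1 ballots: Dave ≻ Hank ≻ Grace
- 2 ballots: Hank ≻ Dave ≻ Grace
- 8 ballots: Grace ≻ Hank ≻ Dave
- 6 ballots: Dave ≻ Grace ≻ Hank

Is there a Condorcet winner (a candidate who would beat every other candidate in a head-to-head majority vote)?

Yes

Head-to-head results (26 voters total):
Hank vs Dave: Hank wins 19–7.
Hank vs Grace: Grace wins 14–12.
Dave vs Grace: Grace wins 17–9.
Grace beats each rival — Hank (14–12), Dave (17–9) — so Grace is the Condorcet winner.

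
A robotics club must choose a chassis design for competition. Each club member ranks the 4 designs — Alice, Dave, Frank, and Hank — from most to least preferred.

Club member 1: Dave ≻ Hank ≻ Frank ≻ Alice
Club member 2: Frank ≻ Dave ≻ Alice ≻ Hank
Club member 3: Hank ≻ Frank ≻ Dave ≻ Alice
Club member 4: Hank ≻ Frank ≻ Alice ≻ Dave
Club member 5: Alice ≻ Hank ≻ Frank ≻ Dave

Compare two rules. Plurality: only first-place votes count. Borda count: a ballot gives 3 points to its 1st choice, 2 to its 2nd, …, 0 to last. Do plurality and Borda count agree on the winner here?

Plurality first-place counts: Alice 1, Dave 1, Frank 1, Hank 2 → Hank.
Borda totals: Alice 5, Dave 6, Frank 9, Hank 10 → Hank.
The two rules agree on Hank.

Yes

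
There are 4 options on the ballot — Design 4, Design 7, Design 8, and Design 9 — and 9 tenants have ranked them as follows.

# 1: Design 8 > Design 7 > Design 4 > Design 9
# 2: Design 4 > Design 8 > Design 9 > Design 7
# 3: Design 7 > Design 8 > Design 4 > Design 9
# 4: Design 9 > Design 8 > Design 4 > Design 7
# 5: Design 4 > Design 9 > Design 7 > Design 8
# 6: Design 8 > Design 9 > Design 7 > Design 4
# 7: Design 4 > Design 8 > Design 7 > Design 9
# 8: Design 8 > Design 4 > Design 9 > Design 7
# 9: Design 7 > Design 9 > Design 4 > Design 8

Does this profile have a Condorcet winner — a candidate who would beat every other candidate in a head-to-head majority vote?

Head-to-head results (9 voters total):
Design 4 vs Design 7: Design 4 wins 5–4.
Design 4 vs Design 8: Design 8 wins 5–4.
Design 4 vs Design 9: Design 4 wins 6–3.
Design 7 vs Design 8: Design 8 wins 6–3.
Design 7 vs Design 9: Design 9 wins 5–4.
Design 8 vs Design 9: Design 8 wins 6–3.
Design 8 beats each rival — Design 4 (5–4), Design 7 (6–3), Design 9 (6–3) — so Design 8 is the Condorcet winner.

Yes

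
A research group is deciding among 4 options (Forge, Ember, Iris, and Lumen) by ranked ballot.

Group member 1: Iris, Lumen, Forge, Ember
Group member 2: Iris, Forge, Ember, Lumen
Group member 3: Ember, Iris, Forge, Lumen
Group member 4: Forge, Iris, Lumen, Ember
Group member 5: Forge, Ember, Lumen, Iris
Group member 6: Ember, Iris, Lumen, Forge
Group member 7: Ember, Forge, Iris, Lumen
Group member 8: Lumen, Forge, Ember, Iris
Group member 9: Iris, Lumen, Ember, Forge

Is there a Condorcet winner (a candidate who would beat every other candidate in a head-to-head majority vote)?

Head-to-head results (9 voters total):
Forge vs Ember: Forge wins 5–4.
Forge vs Iris: Iris wins 5–4.
Forge vs Lumen: Forge wins 5–4.
Ember vs Iris: Ember wins 5–4.
Ember vs Lumen: Ember wins 5–4.
Iris vs Lumen: Iris wins 7–2.
No candidate beats all others: Forge beats Ember beats Iris beats Forge, a majority cycle.

No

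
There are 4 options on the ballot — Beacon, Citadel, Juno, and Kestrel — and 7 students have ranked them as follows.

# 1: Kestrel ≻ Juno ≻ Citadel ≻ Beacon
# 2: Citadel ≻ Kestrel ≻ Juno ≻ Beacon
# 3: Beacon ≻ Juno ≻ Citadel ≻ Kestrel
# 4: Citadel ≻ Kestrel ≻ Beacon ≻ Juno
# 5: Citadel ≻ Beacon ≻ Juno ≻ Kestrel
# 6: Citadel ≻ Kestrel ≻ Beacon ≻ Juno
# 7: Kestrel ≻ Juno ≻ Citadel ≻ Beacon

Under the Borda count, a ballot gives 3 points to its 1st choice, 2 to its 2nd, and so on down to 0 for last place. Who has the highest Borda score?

Citadel

Borda scores:
  Beacon: 0 + 0 + 3 + 1 + 2 + 1 + 0 = 7
  Citadel: 1 + 3 + 1 + 3 + 3 + 3 + 1 = 15
  Juno: 2 + 1 + 2 + 0 + 1 + 0 + 2 = 8
  Kestrel: 3 + 2 + 0 + 2 + 0 + 2 + 3 = 12
Citadel has the highest total.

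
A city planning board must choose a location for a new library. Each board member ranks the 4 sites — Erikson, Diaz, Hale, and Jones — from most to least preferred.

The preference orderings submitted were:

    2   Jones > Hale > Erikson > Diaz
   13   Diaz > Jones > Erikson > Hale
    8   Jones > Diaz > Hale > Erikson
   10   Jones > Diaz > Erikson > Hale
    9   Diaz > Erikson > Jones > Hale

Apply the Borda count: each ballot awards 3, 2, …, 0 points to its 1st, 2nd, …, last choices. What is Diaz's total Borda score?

102

Borda scores:
  Erikson: 2·1 + 13·1 + 8·0 + 10·1 + 9·2 = 43
  Diaz: 2·0 + 13·3 + 8·2 + 10·2 + 9·3 = 102
  Hale: 2·2 + 13·0 + 8·1 + 10·0 + 9·0 = 12
  Jones: 2·3 + 13·2 + 8·3 + 10·3 + 9·1 = 95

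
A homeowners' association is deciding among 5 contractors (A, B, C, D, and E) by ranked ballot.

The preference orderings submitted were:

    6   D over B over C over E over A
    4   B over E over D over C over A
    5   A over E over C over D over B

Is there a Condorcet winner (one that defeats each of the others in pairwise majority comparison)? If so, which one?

There is no Condorcet winner

Head-to-head results (15 voters total):
A vs B: B wins 10–5.
A vs C: C wins 10–5.
A vs D: D wins 10–5.
A vs E: E wins 10–5.
B vs C: B wins 10–5.
B vs D: D wins 11–4.
B vs E: B wins 10–5.
C vs D: D wins 10–5.
C vs E: E wins 9–6.
D vs E: E wins 9–6.
No candidate beats all others: B beats E beats D beats B, a majority cycle.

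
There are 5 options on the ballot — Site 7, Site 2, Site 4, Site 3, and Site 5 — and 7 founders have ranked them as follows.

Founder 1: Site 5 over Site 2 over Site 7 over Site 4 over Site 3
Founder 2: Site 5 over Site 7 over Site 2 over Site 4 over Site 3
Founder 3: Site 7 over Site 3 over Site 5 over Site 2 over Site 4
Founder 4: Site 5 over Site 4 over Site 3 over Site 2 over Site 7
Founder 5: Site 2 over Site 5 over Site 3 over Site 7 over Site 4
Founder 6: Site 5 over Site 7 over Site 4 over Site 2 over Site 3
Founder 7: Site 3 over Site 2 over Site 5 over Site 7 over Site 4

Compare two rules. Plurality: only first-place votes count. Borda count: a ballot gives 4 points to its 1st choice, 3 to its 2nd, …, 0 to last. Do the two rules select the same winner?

Plurality first-place counts: Site 7 1, Site 2 1, Site 4 0, Site 3 1, Site 5 4 → Site 5.
Borda totals: Site 7 14, Site 2 15, Site 4 7, Site 3 11, Site 5 23 → Site 5.
The two rules agree on Site 5.

Yes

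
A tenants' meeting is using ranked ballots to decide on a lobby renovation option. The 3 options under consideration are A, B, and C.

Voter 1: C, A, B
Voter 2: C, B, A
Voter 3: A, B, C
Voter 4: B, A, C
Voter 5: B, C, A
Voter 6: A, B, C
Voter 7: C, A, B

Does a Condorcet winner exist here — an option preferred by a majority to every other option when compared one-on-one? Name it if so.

Head-to-head results (7 voters total):
A vs B: A wins 4–3.
A vs C: C wins 4–3.
B vs C: B wins 4–3.
No candidate beats all others: A beats B beats C beats A, a majority cycle.

None — there is no Condorcet winner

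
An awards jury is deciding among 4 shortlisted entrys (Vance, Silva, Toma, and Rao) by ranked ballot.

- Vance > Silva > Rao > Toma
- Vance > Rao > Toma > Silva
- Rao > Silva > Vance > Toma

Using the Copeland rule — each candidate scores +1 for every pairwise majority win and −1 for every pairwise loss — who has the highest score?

Pairwise results:
  Vance vs Silva: Vance wins 2–1.
  Vance vs Toma: Vance wins 3–0.
  Vance vs Rao: Vance wins 2–1.
  Silva vs Toma: Silva wins 2–1.
  Silva vs Rao: Rao wins 2–1.
  Toma vs Rao: Rao wins 3–0.
Copeland scores (wins − losses):
  Vance: 3 − 0 = 3
  Silva: 1 − 2 = -1
  Toma: 0 − 3 = -3
  Rao: 2 − 1 = 1
Vance has the best Copeland score.

Vance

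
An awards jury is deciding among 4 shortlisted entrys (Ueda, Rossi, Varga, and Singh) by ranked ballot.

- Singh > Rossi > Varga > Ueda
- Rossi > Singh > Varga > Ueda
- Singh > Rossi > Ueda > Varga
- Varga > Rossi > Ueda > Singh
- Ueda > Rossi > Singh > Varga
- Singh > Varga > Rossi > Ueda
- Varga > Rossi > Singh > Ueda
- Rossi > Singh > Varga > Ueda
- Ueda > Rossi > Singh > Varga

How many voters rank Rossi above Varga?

Ballots ranking Rossi above Varga: 6.
Ballots ranking Varga above Rossi: 3.
So 6 of 9 voters prefer Rossi to Varga.

6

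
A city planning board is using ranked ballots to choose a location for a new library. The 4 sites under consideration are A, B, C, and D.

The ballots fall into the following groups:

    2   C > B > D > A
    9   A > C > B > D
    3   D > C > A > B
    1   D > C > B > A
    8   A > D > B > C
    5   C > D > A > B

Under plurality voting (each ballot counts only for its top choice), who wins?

First-place vote totals:
  A: 17
  B: 0
  C: 7
  D: 4
A has the most first-place votes.

A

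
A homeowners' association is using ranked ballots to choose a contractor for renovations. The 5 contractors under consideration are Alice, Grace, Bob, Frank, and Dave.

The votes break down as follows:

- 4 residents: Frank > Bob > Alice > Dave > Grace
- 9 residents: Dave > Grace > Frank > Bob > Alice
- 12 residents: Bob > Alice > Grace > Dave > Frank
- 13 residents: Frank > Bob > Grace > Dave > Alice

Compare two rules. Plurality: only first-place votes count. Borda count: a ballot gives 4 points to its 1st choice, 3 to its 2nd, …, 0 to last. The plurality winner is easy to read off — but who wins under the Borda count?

Bob

Plurality first-place counts: Alice 0, Grace 0, Bob 12, Frank 17, Dave 9 → Frank.
Borda totals: Alice 44, Grace 77, Bob 108, Frank 86, Dave 65 → Bob.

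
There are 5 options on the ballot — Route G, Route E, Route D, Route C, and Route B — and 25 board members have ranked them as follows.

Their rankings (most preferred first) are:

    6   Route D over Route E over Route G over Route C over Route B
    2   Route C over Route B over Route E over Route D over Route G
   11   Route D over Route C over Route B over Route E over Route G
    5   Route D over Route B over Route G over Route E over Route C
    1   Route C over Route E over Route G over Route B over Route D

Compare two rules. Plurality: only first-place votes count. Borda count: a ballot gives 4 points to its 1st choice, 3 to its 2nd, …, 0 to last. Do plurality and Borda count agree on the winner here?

Plurality first-place counts: Route G 0, Route E 0, Route D 22, Route C 3, Route B 0 → Route D.
Borda totals: Route G 24, Route E 41, Route D 90, Route C 51, Route B 44 → Route D.
The two rules agree on Route D.

Yes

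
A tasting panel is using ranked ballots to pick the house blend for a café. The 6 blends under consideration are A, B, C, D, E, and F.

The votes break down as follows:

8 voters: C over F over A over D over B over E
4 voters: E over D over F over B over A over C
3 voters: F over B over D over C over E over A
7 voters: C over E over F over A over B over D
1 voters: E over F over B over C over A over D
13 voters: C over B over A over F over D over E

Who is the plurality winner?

First-place vote totals:
  A: 0
  B: 0
  C: 28
  D: 0
  E: 5
  F: 3
C has the most first-place votes.

C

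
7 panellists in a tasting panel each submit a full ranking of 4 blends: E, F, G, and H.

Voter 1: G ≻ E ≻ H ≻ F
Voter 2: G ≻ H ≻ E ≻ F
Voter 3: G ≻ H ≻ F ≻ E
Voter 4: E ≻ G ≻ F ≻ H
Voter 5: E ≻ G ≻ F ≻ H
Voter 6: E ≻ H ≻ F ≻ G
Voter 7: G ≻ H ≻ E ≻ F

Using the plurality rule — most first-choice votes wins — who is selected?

First-place vote totals:
  E: 3
  F: 0
  G: 4
  H: 0
G has the most first-place votes.

G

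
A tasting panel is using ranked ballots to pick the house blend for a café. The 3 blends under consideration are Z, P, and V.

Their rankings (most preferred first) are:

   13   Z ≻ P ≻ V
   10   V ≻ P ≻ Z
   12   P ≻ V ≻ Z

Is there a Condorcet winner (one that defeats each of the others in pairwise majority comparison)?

Yes

Head-to-head results (35 voters total):
Z vs P: P wins 22–13.
Z vs V: V wins 22–13.
P vs V: P wins 25–10.
P beats each rival — Z (22–13), V (25–10) — so P is the Condorcet winner.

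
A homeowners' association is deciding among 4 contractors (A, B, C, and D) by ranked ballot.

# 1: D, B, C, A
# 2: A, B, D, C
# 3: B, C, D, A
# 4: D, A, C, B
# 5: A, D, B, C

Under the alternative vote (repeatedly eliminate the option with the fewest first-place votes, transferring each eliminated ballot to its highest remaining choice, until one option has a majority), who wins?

Round 1: A 2, D 2, B 1, C 0. C has the fewest and is eliminated.
Round 2: A 2, D 2, B 1. B has the fewest and is eliminated.
Round 3: D 3, A 2. D has a majority.

D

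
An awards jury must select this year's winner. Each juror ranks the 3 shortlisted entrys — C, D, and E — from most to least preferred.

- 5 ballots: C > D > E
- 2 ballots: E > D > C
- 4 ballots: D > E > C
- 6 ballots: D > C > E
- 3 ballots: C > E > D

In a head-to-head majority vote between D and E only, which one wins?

Ballots ranking D above E: 5+4+6 = 15.
Ballots ranking E above D: 2+3 = 5.
D wins the head-to-head, 15–5.

D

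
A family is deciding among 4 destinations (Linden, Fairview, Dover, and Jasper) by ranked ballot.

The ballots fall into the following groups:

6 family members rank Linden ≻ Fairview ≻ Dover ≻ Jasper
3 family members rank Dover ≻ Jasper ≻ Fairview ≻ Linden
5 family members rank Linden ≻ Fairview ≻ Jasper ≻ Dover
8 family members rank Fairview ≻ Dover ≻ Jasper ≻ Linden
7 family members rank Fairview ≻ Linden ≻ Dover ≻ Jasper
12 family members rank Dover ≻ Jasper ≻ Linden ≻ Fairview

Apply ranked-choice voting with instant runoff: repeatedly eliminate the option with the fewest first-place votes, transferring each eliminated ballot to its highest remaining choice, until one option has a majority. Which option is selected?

Round 1: Fairview 15, Dover 15, Linden 11, Jasper 0. Jasper has the fewest and is eliminated.
Round 2: Fairview 15, Dover 15, Linden 11. Linden has the fewest and is eliminated.
Round 3: Fairview 26, Dover 15. Fairview has a majority.

Fairview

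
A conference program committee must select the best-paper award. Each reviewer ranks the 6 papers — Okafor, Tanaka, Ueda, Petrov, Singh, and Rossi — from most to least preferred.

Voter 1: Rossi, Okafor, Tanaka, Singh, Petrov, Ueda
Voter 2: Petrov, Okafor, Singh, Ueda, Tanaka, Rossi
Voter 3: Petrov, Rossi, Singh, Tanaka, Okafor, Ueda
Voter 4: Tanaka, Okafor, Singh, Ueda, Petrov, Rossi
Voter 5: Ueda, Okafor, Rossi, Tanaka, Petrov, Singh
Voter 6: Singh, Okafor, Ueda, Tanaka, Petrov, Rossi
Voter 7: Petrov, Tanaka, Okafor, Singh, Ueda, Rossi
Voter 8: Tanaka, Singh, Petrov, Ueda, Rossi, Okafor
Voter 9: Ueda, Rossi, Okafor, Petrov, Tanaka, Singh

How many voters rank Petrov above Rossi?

Ballots ranking Petrov above Rossi: 6.
Ballots ranking Rossi above Petrov: 3.
So 6 of 9 voters prefer Petrov to Rossi.

6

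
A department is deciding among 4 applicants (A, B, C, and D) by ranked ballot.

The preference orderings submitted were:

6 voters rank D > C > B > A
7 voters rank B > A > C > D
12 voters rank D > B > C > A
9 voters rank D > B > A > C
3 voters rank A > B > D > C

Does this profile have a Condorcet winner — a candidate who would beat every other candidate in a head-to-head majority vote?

Yes

Head-to-head results (37 voters total):
A vs B: B wins 34–3.
A vs C: A wins 19–18.
A vs D: D wins 27–10.
B vs C: B wins 31–6.
B vs D: D wins 27–10.
C vs D: D wins 30–7.
D beats each rival — A (27–10), B (27–10), C (30–7) — so D is the Condorcet winner.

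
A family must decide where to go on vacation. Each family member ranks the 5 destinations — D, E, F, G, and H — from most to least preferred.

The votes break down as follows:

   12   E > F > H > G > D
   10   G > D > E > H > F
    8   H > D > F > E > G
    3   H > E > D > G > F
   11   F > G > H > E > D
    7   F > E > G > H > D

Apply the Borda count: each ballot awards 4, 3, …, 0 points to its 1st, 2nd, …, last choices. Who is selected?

F

Borda scores:
  D: 12·0 + 10·3 + 8·3 + 3·2 + 11·0 + 7·0 = 60
  E: 12·4 + 10·2 + 8·1 + 3·3 + 11·1 + 7·3 = 117
  F: 12·3 + 10·0 + 8·2 + 3·0 + 11·4 + 7·4 = 124
  G: 12·1 + 10·4 + 8·0 + 3·1 + 11·3 + 7·2 = 102
  H: 12·2 + 10·1 + 8·4 + 3·4 + 11·2 + 7·1 = 107
F has the highest total.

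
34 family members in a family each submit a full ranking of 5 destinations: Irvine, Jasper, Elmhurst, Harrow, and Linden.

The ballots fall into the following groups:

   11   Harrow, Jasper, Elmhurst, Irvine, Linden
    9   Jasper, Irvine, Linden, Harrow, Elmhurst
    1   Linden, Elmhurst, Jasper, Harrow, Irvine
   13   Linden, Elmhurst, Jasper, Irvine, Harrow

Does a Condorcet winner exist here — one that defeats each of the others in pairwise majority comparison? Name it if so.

Jasper

Head-to-head results (34 voters total):
Irvine vs Jasper: Jasper wins 34–0.
Irvine vs Elmhurst: Elmhurst wins 25–9.
Irvine vs Harrow: Irvine wins 22–12.
Irvine vs Linden: Irvine wins 20–14.
Jasper vs Elmhurst: Jasper wins 20–14.
Jasper vs Harrow: Jasper wins 23–11.
Jasper vs Linden: Jasper wins 20–14.
Elmhurst vs Harrow: Harrow wins 20–14.
Elmhurst vs Linden: Linden wins 23–11.
Harrow vs Linden: Linden wins 23–11.
Jasper beats each rival — Irvine (34–0), Elmhurst (20–14), Harrow (23–11), Linden (20–14) — so Jasper is the Condorcet winner.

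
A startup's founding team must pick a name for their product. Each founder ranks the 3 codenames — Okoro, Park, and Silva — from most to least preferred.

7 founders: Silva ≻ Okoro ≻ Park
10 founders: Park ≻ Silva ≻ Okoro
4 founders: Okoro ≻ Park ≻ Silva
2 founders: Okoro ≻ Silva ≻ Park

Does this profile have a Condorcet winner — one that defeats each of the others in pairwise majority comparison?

Head-to-head results (23 voters total):
Okoro vs Park: Okoro wins 13–10.
Okoro vs Silva: Silva wins 17–6.
Park vs Silva: Park wins 14–9.
No candidate beats all others: Okoro beats Park beats Silva beats Okoro, a majority cycle.

No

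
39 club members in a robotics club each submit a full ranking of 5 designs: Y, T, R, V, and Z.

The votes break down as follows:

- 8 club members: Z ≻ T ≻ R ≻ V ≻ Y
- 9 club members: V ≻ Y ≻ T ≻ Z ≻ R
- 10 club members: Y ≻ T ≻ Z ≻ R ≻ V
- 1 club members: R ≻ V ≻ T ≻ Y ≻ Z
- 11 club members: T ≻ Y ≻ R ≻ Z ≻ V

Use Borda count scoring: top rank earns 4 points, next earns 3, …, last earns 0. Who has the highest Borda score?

T

Borda scores:
  Y: 8·0 + 9·3 + 10·4 + 1 + 11·3 = 101
  T: 8·3 + 9·2 + 10·3 + 2 + 11·4 = 118
  R: 8·2 + 9·0 + 10·1 + 4 + 11·2 = 52
  V: 8·1 + 9·4 + 10·0 + 3 + 11·0 = 47
  Z: 8·4 + 9·1 + 10·2 + 0 + 11·1 = 72
T has the highest total.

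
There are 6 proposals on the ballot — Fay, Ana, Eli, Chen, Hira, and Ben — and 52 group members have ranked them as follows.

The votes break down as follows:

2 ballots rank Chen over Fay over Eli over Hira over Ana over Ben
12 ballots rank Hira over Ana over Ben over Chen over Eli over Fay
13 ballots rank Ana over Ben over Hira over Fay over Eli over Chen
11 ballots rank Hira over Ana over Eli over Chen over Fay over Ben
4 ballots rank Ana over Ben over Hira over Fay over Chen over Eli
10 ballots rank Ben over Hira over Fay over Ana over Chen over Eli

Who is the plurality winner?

First-place vote totals:
  Fay: 0
  Ana: 17
  Eli: 0
  Chen: 2
  Hira: 23
  Ben: 10
Hira has the most first-place votes.

Hira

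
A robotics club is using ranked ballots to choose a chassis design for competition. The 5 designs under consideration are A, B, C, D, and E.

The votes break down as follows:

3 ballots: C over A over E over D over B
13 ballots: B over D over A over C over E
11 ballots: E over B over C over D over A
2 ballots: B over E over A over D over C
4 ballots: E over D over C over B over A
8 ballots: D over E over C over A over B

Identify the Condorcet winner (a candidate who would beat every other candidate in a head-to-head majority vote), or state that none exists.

Head-to-head results (41 voters total):
A vs B: B wins 30–11.
A vs C: C wins 26–15.
A vs D: D wins 36–5.
A vs E: E wins 25–16.
B vs C: B wins 26–15.
B vs D: B wins 26–15.
B vs E: E wins 26–15.
C vs D: D wins 27–14.
C vs E: E wins 25–16.
D vs E: D wins 21–20.
No candidate beats all others: B beats D beats E beats B, a majority cycle.

There is no Condorcet winner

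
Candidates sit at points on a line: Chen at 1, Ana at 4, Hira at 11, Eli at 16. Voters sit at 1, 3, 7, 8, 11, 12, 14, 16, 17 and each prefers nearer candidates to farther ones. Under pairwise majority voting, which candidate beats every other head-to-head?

Hira

With single-peaked preferences on a line, the Condorcet winner is the candidate closest to the median voter.
The median voter (position 11) is closest to Hira at 11.
Check: Hira vs Chen — voters closer to Hira: 7 of 9.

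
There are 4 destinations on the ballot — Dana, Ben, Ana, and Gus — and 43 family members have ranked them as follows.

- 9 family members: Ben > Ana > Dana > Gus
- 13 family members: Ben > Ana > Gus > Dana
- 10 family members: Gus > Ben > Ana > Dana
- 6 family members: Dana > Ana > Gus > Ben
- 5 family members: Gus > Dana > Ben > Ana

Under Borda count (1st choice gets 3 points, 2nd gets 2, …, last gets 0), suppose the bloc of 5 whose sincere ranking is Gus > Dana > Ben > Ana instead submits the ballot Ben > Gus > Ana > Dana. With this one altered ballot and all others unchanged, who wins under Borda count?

Borda totals with the altered ballot: Dana 27, Ben 101, Ana 71, Gus 59.
The winner is unchanged: still Ben.

Ben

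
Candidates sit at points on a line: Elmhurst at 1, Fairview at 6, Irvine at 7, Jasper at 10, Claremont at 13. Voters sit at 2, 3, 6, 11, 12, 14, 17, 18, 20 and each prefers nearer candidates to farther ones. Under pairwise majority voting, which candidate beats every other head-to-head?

Claremont

With single-peaked preferences on a line, the Condorcet winner is the candidate closest to the median voter.
The median voter (position 12) is closest to Claremont at 13.
Check: Claremont vs Elmhurst — voters closer to Claremont: 6 of 9.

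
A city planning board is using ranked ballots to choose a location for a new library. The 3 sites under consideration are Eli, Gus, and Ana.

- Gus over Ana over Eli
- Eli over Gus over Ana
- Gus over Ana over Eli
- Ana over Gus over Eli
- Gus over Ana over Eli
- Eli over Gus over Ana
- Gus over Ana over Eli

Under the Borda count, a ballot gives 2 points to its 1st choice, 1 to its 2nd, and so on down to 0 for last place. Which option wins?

Gus

Borda scores:
  Eli: 0 + 2 + 0 + 0 + 0 + 2 + 0 = 4
  Gus: 2 + 1 + 2 + 1 + 2 + 1 + 2 = 11
  Ana: 1 + 0 + 1 + 2 + 1 + 0 + 1 = 6
Gus has the highest total.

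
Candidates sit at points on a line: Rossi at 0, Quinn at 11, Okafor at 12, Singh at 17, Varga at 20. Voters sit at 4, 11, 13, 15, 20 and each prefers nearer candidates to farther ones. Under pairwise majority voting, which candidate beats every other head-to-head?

With single-peaked preferences on a line, the Condorcet winner is the candidate closest to the median voter.
The median voter (position 13) is closest to Okafor at 12.
Check: Okafor vs Varga — voters closer to Okafor: 4 of 5.

Okafor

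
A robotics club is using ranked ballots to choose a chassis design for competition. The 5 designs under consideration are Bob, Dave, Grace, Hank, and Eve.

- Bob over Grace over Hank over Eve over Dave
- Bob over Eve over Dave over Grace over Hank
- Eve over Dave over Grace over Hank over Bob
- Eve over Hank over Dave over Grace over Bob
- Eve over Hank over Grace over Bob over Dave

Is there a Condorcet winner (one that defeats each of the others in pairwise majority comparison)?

Yes

Head-to-head results (5 voters total):
Bob vs Dave: Bob wins 3–2.
Bob vs Grace: Grace wins 3–2.
Bob vs Hank: Hank wins 3–2.
Bob vs Eve: Eve wins 3–2.
Dave vs Grace: Dave wins 3–2.
Dave vs Hank: Hank wins 3–2.
Dave vs Eve: Eve wins 5–0.
Grace vs Hank: Grace wins 3–2.
Grace vs Eve: Eve wins 4–1.
Hank vs Eve: Eve wins 4–1.
Eve beats each rival — Bob (3–2), Dave (5–0), Grace (4–1), Hank (4–1) — so Eve is the Condorcet winner.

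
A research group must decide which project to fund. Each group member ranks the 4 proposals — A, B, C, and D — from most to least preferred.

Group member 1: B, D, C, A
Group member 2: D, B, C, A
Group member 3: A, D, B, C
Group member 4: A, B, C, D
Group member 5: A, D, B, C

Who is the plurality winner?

First-place vote totals:
  A: 3
  B: 1
  C: 0
  D: 1
A has the most first-place votes.

A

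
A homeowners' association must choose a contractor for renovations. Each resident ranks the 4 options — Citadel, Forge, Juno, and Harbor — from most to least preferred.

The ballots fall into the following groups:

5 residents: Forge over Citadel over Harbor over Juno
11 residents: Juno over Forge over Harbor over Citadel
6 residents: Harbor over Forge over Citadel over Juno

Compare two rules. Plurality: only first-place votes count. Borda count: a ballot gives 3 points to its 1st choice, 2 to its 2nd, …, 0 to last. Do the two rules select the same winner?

No

Plurality first-place counts: Citadel 0, Forge 5, Juno 11, Harbor 6 → Juno.
Borda totals: Citadel 16, Forge 49, Juno 33, Harbor 34 → Forge.
The two rules disagree: plurality picks Juno, Borda picks Forge.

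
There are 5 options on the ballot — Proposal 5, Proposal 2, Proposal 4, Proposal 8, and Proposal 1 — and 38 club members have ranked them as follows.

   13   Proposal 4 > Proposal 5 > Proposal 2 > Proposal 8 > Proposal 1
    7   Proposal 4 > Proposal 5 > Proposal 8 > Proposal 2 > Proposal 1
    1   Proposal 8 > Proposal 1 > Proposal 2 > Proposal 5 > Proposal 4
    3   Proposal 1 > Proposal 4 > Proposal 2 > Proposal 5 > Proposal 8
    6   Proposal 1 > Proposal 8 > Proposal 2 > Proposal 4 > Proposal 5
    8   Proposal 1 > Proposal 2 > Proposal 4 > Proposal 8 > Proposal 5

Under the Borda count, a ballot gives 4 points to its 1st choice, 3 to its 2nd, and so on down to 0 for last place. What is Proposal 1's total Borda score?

Borda scores:
  Proposal 5: 13·3 + 7·3 + 1 + 3·1 + 6·0 + 8·0 = 64
  Proposal 2: 13·2 + 7·1 + 2 + 3·2 + 6·2 + 8·3 = 77
  Proposal 4: 13·4 + 7·4 + 0 + 3·3 + 6·1 + 8·2 = 111
  Proposal 8: 13·1 + 7·2 + 4 + 3·0 + 6·3 + 8·1 = 57
  Proposal 1: 13·0 + 7·0 + 3 + 3·4 + 6·4 + 8·4 = 71

71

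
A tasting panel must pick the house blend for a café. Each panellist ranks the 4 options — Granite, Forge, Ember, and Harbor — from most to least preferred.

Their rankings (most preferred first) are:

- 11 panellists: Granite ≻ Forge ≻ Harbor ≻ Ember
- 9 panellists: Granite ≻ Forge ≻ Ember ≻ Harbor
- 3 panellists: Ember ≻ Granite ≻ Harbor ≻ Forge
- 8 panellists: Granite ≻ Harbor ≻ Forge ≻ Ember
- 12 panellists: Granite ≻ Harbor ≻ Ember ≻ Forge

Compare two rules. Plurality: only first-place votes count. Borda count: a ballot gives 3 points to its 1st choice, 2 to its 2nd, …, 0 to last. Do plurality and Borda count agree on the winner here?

Yes

Plurality first-place counts: Granite 40, Forge 0, Ember 3, Harbor 0 → Granite.
Borda totals: Granite 126, Forge 48, Ember 30, Harbor 54 → Granite.
The two rules agree on Granite.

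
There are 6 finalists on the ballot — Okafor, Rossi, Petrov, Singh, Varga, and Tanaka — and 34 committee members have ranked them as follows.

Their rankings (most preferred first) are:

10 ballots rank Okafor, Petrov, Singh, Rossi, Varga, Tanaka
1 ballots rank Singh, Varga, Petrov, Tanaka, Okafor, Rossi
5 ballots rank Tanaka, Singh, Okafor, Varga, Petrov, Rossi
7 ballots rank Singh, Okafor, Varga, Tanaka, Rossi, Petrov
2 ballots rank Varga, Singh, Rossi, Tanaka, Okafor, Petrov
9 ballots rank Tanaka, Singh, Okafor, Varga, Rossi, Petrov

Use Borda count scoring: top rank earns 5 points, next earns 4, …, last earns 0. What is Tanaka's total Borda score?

90

Borda scores:
  Okafor: 10·5 + 1 + 5·3 + 7·4 + 2·1 + 9·3 = 123
  Rossi: 10·2 + 0 + 5·0 + 7·1 + 2·3 + 9·1 = 42
  Petrov: 10·4 + 3 + 5·1 + 7·0 + 2·0 + 9·0 = 48
  Singh: 10·3 + 5 + 5·4 + 7·5 + 2·4 + 9·4 = 134
  Varga: 10·1 + 4 + 5·2 + 7·3 + 2·5 + 9·2 = 73
  Tanaka: 10·0 + 2 + 5·5 + 7·2 + 2·2 + 9·5 = 90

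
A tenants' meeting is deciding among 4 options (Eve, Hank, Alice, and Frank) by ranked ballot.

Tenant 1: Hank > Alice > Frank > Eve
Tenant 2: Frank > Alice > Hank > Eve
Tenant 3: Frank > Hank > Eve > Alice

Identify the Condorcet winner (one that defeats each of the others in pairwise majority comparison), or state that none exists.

Head-to-head results (3 voters total):
Eve vs Hank: Hank wins 3–0.
Eve vs Alice: Alice wins 2–1.
Eve vs Frank: Frank wins 3–0.
Hank vs Alice: Hank wins 2–1.
Hank vs Frank: Frank wins 2–1.
Alice vs Frank: Frank wins 2–1.
Frank beats each rival — Eve (3–0), Hank (2–1), Alice (2–1) — so Frank is the Condorcet winner.

Frank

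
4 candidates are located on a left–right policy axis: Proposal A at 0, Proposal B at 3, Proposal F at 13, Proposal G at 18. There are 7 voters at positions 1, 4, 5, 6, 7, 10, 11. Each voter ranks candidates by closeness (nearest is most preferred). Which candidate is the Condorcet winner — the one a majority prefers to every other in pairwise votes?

With single-peaked preferences on a line, the Condorcet winner is the candidate closest to the median voter.
The median voter (position 6) is closest to Proposal B at 3.
Check: Proposal B vs Proposal F — voters closer to Proposal B: 5 of 7.

Proposal B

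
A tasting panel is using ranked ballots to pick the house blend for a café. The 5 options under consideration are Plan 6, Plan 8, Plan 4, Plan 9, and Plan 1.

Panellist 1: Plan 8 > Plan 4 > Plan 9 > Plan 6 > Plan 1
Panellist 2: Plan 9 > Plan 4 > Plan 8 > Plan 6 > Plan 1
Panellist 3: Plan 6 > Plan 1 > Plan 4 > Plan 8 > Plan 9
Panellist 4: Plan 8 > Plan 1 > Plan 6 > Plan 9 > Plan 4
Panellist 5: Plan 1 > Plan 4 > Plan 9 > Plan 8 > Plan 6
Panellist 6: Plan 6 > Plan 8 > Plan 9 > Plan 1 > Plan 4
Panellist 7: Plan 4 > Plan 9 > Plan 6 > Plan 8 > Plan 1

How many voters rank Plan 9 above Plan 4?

Ballots ranking Plan 9 above Plan 4: 3.
Ballots ranking Plan 4 above Plan 9: 4.
So 3 of 7 voters prefer Plan 9 to Plan 4.

3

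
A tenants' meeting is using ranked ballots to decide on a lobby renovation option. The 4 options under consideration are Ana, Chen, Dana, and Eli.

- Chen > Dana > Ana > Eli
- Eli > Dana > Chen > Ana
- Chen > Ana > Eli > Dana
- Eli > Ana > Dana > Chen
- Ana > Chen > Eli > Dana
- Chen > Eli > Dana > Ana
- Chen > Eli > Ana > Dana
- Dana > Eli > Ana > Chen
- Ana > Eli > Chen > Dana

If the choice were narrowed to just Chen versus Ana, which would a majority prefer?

Ballots ranking Chen above Ana: 5.
Ballots ranking Ana above Chen: 4.
Chen wins the head-to-head, 5–4.

Chen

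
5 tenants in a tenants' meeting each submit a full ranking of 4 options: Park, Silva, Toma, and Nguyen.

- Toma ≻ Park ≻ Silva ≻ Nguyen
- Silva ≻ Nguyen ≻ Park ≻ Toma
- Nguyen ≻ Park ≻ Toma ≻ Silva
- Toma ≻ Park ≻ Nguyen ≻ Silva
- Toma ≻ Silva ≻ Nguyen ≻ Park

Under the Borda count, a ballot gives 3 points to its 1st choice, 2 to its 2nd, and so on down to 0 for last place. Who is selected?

Toma

Borda scores:
  Park: 2 + 1 + 2 + 2 + 0 = 7
  Silva: 1 + 3 + 0 + 0 + 2 = 6
  Toma: 3 + 0 + 1 + 3 + 3 = 10
  Nguyen: 0 + 2 + 3 + 1 + 1 = 7
Toma has the highest total.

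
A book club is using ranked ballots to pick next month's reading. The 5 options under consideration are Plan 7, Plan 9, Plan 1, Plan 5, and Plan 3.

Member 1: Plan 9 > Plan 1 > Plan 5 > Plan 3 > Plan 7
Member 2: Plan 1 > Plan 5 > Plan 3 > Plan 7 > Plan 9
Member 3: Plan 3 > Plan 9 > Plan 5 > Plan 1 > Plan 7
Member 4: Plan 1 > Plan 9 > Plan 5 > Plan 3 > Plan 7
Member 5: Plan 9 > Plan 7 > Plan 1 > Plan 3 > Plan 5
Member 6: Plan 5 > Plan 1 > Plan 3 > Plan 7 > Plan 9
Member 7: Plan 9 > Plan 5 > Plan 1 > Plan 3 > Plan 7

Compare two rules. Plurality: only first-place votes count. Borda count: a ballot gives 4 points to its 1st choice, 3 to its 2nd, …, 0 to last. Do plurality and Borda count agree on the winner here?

No

Plurality first-place counts: Plan 7 0, Plan 9 3, Plan 1 2, Plan 5 1, Plan 3 1 → Plan 9.
Borda totals: Plan 7 5, Plan 9 18, Plan 1 19, Plan 5 16, Plan 3 12 → Plan 1.
The two rules disagree: plurality picks Plan 9, Borda picks Plan 1.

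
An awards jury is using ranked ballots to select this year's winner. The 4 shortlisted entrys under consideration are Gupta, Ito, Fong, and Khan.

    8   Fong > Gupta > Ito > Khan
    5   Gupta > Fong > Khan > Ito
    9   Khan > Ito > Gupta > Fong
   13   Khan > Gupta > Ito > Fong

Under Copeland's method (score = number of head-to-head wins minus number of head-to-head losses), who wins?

Khan

Pairwise results:
  Gupta vs Ito: Gupta wins 26–9.
  Gupta vs Fong: Gupta wins 27–8.
  Gupta vs Khan: Khan wins 22–13.
  Ito vs Fong: Ito wins 22–13.
  Ito vs Khan: Khan wins 27–8.
  Fong vs Khan: Khan wins 22–13.
Copeland scores (wins − losses):
  Gupta: 2 − 1 = 1
  Ito: 1 − 2 = -1
  Fong: 0 − 3 = -3
  Khan: 3 − 0 = 3
Khan has the best Copeland score.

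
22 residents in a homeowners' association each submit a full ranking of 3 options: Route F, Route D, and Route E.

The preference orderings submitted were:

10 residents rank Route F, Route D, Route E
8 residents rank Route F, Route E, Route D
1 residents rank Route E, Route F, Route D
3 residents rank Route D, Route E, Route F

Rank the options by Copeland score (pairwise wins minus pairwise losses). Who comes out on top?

Route F

Pairwise results:
  Route F vs Route D: Route F wins 19–3.
  Route F vs Route E: Route F wins 18–4.
  Route D vs Route E: Route D wins 13–9.
Copeland scores (wins − losses):
  Route F: 2 − 0 = 2
  Route D: 1 − 1 = 0
  Route E: 0 − 2 = -2
Route F has the best Copeland score.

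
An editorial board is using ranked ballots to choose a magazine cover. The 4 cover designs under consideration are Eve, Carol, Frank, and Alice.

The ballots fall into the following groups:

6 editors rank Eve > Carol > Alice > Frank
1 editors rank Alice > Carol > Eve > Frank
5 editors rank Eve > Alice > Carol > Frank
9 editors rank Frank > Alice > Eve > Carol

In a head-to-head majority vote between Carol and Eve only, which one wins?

Eve

Ballots ranking Carol above Eve: 1.
Ballots ranking Eve above Carol: 6+5+9 = 20.
Eve wins the head-to-head, 20–1.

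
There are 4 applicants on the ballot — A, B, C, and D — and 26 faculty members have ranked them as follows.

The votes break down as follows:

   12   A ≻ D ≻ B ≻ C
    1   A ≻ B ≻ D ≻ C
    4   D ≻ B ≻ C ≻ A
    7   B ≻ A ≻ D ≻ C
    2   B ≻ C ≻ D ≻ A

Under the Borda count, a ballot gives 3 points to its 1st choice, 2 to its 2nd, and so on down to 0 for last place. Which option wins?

A

Borda scores:
  A: 12·3 + 3 + 4·0 + 7·2 + 2·0 = 53
  B: 12·1 + 2 + 4·2 + 7·3 + 2·3 = 49
  C: 12·0 + 0 + 4·1 + 7·0 + 2·2 = 8
  D: 12·2 + 1 + 4·3 + 7·1 + 2·1 = 46
A has the highest total.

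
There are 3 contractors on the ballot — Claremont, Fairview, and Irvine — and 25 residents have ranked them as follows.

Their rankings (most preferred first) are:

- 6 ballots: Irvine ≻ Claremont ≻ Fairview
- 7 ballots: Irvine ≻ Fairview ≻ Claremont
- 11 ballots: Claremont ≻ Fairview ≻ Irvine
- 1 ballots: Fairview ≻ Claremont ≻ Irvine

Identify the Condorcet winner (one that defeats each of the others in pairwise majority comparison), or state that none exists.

Head-to-head results (25 voters total):
Claremont vs Fairview: Claremont wins 17–8.
Claremont vs Irvine: Irvine wins 13–12.
Fairview vs Irvine: Irvine wins 13–12.
Irvine beats each rival — Claremont (13–12), Fairview (13–12) — so Irvine is the Condorcet winner.

Irvine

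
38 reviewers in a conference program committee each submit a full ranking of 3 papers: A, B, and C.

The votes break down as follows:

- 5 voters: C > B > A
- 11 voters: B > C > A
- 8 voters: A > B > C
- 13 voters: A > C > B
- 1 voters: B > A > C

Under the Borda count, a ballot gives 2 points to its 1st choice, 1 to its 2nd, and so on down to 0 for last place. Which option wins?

Borda scores:
  A: 5·0 + 11·0 + 8·2 + 13·2 + 1 = 43
  B: 5·1 + 11·2 + 8·1 + 13·0 + 2 = 37
  C: 5·2 + 11·1 + 8·0 + 13·1 + 0 = 34
A has the highest total.

A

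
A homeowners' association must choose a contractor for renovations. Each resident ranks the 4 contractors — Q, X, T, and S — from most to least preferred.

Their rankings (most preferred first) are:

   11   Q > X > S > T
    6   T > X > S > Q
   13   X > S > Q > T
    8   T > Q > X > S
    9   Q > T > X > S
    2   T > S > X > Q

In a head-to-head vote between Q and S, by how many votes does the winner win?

Ballots ranking Q above S: 11+8+9 = 28.
Ballots ranking S above Q: 6+13+2 = 21.
Q wins 28–21, a margin of 7.

7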